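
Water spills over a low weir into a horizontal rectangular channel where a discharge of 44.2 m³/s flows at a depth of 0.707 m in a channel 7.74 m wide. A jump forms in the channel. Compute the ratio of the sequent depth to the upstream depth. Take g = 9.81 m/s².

y₂/y₁ = 3.87

q = Q/b = 44.2/7.74 = 5.71 m²/s; V₁ = q/y₁ = 8.08 m/s. Fr₁ = V₁/√(g·y₁) = 3.07.
Sequent-depth ratio: y₂/y₁ = ½[√(1 + 8Fr₁²) − 1] = ½[√76.25 − 1] = 3.87.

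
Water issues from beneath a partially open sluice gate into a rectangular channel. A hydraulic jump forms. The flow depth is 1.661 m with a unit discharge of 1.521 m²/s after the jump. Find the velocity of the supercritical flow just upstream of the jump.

V₂ = q/y₂ = 1.521/1.661 = 0.9157 m/s; Fr₂ = V₂/√(g·y₂) = 0.2269.
Since the conjugate-depth ratio holds either way, y₁/y₂ = ½[√(1 + 8Fr₂²) − 1] = ½[√1.4117 − 1] = 0.09407.
y₁ = 0.09407 × 1.661 = 0.1563 m.
V₁ = q/y₁ = 1.521/0.1563 = 9.734 m/s.

V₁ = 9.734 m/s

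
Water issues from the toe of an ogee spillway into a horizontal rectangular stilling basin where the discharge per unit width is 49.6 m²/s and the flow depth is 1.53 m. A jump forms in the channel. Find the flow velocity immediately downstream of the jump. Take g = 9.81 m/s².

V₁ = q/y₁ = 49.6/1.53 = 32.4 m/s. Fr₁ = V₁/√(g·y₁) = 32.4/√(9.81×1.53) = 8.37.
From the momentum equation for a rectangular channel, y₂/y₁ = ½[√(1 + 8Fr₁²) − 1] = ½[√561.2 − 1] = 11.3.
y₂ = 11.3 × 1.53 = 17.4 m.
V₂ = q/y₂ = 49.6/17.4 = 2.86 m/s.

V₂ = 2.86 m/s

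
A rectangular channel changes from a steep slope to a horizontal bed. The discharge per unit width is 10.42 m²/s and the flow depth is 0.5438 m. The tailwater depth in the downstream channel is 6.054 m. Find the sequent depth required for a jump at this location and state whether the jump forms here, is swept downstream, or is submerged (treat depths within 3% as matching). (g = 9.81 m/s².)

V₁ = q/y₁ = 10.42/0.5438 = 19.16 m/s. Fr₁ = V₁/√(g·y₁) = 19.16/√(9.81×0.5438) = 8.296.
Bélanger equation: y₂/y₁ = ½[√(1 + 8Fr₁²) − 1] = ½[√551.60 − 1] = 11.24.
y₂ = 11.24 × 0.5438 = 6.114 m.
Tailwater y_tw = 6.054 m: y_tw ≈ y₂, so the jump forms here.

y₂ = 6.114 m; the jump forms here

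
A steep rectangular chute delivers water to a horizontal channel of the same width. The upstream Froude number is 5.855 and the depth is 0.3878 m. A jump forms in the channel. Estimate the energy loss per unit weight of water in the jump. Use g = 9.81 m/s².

ΔE = 3.902 m

Fr₁ = 5.855 (given).
Conjugate-depth relation: y₂/y₁ = ½[√(1 + 8Fr₁²) − 1] = ½[√275.25 − 1] = 7.795.
y₂ = 7.795 × 0.3878 = 3.023 m.
V₁ = Fr₁·√(g·y₁) = 5.855×√(9.81×0.3878) = 11.42 m/s; q = V₁·y₁ = 4.429 m²/s. V₂ = q/y₂ = 4.429/3.023 = 1.465 m/s. E₁ = y₁ + V₁²/2g = 7.035 m; E₂ = y₂ + V₂²/2g = 3.132 m. ΔE = E₁ − E₂ = 3.902 m.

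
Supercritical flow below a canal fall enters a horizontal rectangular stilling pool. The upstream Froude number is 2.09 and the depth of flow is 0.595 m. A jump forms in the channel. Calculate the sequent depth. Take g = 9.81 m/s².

y₂ = 1.49 m

Fr₁ = 2.09 (given).
Conjugate-depth relation: y₂/y₁ = ½[√(1 + 8Fr₁²) − 1] = ½[√35.94 − 1] = 2.50.
y₂ = 2.50 × 0.595 = 1.49 m.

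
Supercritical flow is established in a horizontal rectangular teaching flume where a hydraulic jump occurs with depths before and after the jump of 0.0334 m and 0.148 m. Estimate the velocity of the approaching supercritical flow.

V₁ = 1.99 m/s

For a rectangular channel the momentum equation gives q² = ½·g·y₁·y₂·(y₁ + y₂) = ½×9.81×0.0334×0.148×0.181 = 0.00440.
q = √0.00440 = 0.0663 m²/s.
V₁ = q/y₁ = 0.0663/0.0334 = 1.99 m/s.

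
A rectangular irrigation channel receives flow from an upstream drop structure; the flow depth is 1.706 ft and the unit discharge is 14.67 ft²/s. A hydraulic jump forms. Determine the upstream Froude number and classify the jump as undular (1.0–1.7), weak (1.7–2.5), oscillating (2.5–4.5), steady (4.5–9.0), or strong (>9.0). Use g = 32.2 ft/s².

V₁ = q/y₁ = 14.67/1.706 = 8.599 ft/s. Fr₁ = V₁/√(g·y₁) = 8.599/√(32.2×1.706) = 1.160.
Fr₁ = 1.160 lies in the undular range.

Fr₁ = 1.160; undular jump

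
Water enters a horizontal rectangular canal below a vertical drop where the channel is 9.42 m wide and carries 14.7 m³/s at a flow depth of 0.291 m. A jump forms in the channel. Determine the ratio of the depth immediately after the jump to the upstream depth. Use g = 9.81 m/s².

q = Q/b = 14.7/9.42 = 1.56 m²/s; V₁ = q/y₁ = 5.36 m/s. Fr₁ = V₁/√(g·y₁) = 3.17.
Conjugate-depth relation: y₂/y₁ = ½[√(1 + 8Fr₁²) − 1] = ½[√81.59 − 1] = 4.02.

y₂/y₁ = 4.02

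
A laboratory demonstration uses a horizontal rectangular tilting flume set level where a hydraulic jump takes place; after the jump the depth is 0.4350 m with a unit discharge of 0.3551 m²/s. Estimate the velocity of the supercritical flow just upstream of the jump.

V₁ = 3.267 m/s

V₂ = q/y₂ = 0.3551/0.4350 = 0.8163 m/s; Fr₂ = V₂/√(g·y₂) = 0.3952.
Since the conjugate-depth ratio holds either way, y₁/y₂ = ½[√(1 + 8Fr₂²) − 1] = ½[√2.2493 − 1] = 0.2499.
y₁ = 0.2499 × 0.4350 = 0.1087 m.
V₁ = q/y₁ = 0.3551/0.1087 = 3.267 m/s.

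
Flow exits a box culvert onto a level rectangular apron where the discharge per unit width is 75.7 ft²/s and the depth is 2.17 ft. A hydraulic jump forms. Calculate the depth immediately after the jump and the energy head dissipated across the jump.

V₁ = q/y₁ = 75.7/2.17 = 34.9 ft/s. Fr₁ = V₁/√(g·y₁) = 34.9/√(32.2×2.17) = 4.17.
Conjugate-depth relation: y₂/y₁ = ½[√(1 + 8Fr₁²) − 1] = ½[√140.3 − 1] = 5.42.
y₂ = 5.42 × 2.17 = 11.8 ft.
Head loss: ΔE = (y₂ − y₁)³/(4y₁y₂) = (11.8 − 2.17)³/(4×2.17×11.8) = 884/102 = 8.66 ft.

y₂ = 11.8 ft; ΔE = 8.66 ft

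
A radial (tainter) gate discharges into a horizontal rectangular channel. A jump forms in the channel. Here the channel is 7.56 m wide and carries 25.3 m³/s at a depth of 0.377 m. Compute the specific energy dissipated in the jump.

ΔE = 2.00 m

q = Q/b = 25.3/7.56 = 3.35 m²/s; V₁ = q/y₁ = 8.88 m/s. Fr₁ = V₁/√(g·y₁) = 4.62.
Conjugate-depth relation: y₂/y₁ = ½[√(1 + 8Fr₁²) − 1] = ½[√171.4 − 1] = 6.05.
y₂ = 6.05 × 0.377 = 2.28 m.
V₂ = q/y₂ = 3.35/2.28 = 1.47 m/s. E₁ = y₁ + V₁²/2g = 4.39 m; E₂ = y₂ + V₂²/2g = 2.39 m. ΔE = E₁ − E₂ = 2.00 m.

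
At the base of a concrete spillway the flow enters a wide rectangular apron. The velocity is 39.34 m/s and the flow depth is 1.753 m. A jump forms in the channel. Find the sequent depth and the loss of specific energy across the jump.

y₂ = 22.66 m; ΔE = 57.50 m

Fr₁ = V₁/√(g·y₁) = 39.34/√(9.81×1.753) = 9.487.
From the momentum equation for a rectangular channel, y₂/y₁ = ½[√(1 + 8Fr₁²) − 1] = ½[√720.96 − 1] = 12.93.
y₂ = 12.93 × 1.753 = 22.66 m.
Head loss: ΔE = (y₂ − y₁)³/(4y₁y₂) = (22.66 − 1.753)³/(4×1.753×22.66) = 9136/158.9 = 57.50 m.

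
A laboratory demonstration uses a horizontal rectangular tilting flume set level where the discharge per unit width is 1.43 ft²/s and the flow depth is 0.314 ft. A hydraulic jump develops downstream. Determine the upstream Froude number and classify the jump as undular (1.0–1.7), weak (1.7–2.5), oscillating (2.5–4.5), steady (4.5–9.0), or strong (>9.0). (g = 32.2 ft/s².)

V₁ = q/y₁ = 1.43/0.314 = 4.55 ft/s. Fr₁ = V₁/√(g·y₁) = 4.55/√(32.2×0.314) = 1.43.
Fr₁ = 1.43 lies in the undular range.

Fr₁ = 1.43; undular jump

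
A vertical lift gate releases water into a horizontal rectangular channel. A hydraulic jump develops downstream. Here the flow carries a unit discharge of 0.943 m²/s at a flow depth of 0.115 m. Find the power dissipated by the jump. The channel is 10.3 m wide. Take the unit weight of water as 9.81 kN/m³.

V₁ = q/y₁ = 0.943/0.115 = 8.20 m/s. Fr₁ = V₁/√(g·y₁) = 8.20/√(9.81×0.115) = 7.72.
Sequent-depth ratio: y₂/y₁ = ½[√(1 + 8Fr₁²) − 1] = ½[√477.8 − 1] = 10.4.
y₂ = 10.4 × 0.115 = 1.20 m.
Head loss: ΔE = (y₂ − y₁)³/(4y₁y₂) = (1.20 − 0.115)³/(4×0.115×1.20) = 1.28/0.552 = 2.31 m.
Q = q·b = 0.943 × 10.3 = 9.71 m³/s. P = γ·Q·ΔE = 9.81 × 9.71 × 2.31 = 220 kW.

P = 220 kW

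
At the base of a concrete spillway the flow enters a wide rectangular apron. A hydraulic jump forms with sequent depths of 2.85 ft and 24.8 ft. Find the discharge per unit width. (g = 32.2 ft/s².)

q = 177 ft²/s

For a rectangular channel the momentum equation gives q² = ½·g·y₁·y₂·(y₁ + y₂) = ½×32.2×2.85×24.8×27.7 = 31464.
q = √31464 = 177 ft²/s.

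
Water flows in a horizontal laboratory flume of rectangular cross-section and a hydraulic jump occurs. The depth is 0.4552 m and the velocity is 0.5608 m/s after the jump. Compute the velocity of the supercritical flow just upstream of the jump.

V₁ = 4.480 m/s

Fr₂ = V₂/√(g·y₂) = 0.5608/√(9.81×0.4552) = 0.2654.
Applying the sequent-depth relation in reverse, y₁/y₂ = ½[√(1 + 8Fr₂²) − 1] = ½[√1.5634 − 1] = 0.1252.
y₁ = 0.1252 × 0.4552 = 0.05698 m.
V₁ = q/y₁ = 0.2553/0.05698 = 4.480 m/s.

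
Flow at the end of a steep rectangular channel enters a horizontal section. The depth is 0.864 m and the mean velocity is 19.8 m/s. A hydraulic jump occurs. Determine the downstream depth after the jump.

Fr₁ = V₁/√(g·y₁) = 19.8/√(9.81×0.864) = 6.80.
From the momentum equation for a rectangular channel, y₂/y₁ = ½[√(1 + 8Fr₁²) − 1] = ½[√371.0 − 1] = 9.13.
y₂ = 9.13 × 0.864 = 7.89 m.

y₂ = 7.89 m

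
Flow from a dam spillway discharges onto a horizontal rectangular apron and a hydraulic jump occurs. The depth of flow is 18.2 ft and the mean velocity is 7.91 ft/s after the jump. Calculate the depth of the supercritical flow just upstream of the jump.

y₁ = 3.29 ft

Fr₂ = V₂/√(g·y₂) = 7.91/√(32.2×18.2) = 0.327.
Applying the sequent-depth relation in reverse, y₁/y₂ = ½[√(1 + 8Fr₂²) − 1] = ½[√1.854 − 1] = 0.181.
y₁ = 0.181 × 18.2 = 3.29 ft.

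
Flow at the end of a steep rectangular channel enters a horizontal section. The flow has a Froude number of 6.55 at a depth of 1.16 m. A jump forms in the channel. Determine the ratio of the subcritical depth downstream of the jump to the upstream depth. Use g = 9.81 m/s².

Fr₁ = 6.55 (given).
From the momentum equation for a rectangular channel, y₂/y₁ = ½[√(1 + 8Fr₁²) − 1] = ½[√344.2 − 1] = 8.78.

y₂/y₁ = 8.78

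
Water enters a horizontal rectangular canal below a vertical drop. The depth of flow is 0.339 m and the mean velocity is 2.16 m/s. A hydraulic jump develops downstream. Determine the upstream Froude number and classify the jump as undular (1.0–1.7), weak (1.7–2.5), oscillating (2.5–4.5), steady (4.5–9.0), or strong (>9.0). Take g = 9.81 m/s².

Fr₁ = 1.18; undular jump

Fr₁ = V₁/√(g·y₁) = 2.16/√(9.81×0.339) = 1.18.
Fr₁ = 1.18 lies in the undular range.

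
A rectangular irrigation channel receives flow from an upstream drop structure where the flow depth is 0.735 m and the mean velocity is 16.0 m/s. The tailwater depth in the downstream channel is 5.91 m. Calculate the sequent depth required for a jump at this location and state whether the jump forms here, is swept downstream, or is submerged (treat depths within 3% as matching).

Fr₁ = V₁/√(g·y₁) = 16.0/√(9.81×0.735) = 5.96.
By Bélanger, y₂/y₁ = ½[√(1 + 8Fr₁²) − 1] = ½[√285.0 − 1] = 7.94.
y₂ = 7.94 × 0.735 = 5.84 m.
Tailwater y_tw = 5.91 m: y_tw ≈ y₂, so the jump forms here.

y₂ = 5.84 m; the jump forms here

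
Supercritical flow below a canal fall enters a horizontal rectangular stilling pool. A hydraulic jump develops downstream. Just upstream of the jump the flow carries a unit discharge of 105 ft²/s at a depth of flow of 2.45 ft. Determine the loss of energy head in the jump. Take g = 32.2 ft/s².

ΔE = 14.7 ft

V₁ = q/y₁ = 105/2.45 = 42.9 ft/s. Fr₁ = V₁/√(g·y₁) = 42.9/√(32.2×2.45) = 4.83.
By Bélanger, y₂/y₁ = ½[√(1 + 8Fr₁²) − 1] = ½[√187.3 − 1] = 6.34.
y₂ = 6.34 × 2.45 = 15.5 ft.
V₂ = q/y₂ = 105/15.5 = 6.76 ft/s. E₁ = y₁ + V₁²/2g = 31.0 ft; E₂ = y₂ + V₂²/2g = 16.2 ft. ΔE = E₁ − E₂ = 14.7 ft.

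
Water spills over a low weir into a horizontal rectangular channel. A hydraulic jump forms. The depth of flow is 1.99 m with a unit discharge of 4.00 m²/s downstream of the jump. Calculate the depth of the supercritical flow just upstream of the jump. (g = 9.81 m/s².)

V₂ = q/y₂ = 4.00/1.99 = 2.01 m/s; Fr₂ = V₂/√(g·y₂) = 0.455.
From the momentum equation (using Fr₂), y₁/y₂ = ½[√(1 + 8Fr₂²) − 1] = ½[√2.656 − 1] = 0.315.
y₁ = 0.315 × 1.99 = 0.626 m.

y₁ = 0.626 m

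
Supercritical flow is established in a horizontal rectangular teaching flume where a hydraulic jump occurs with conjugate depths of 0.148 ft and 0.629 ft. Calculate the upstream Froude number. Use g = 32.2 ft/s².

Fr₁ = 3.34

For a rectangular channel the momentum equation gives q² = ½·g·y₁·y₂·(y₁ + y₂) = ½×32.2×0.148×0.629×0.777 = 1.16.
q = √1.16 = 1.08 ft²/s.
V₁ = q/y₁ = 7.29 ft/s; Fr₁ = V₁/√(g·y₁) = 3.34.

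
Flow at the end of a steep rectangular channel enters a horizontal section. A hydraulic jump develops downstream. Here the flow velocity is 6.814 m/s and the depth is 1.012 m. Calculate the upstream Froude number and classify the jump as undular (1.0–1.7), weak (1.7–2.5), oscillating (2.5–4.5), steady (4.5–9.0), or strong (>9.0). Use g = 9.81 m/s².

Fr₁ = 2.163; weak jump

Fr₁ = V₁/√(g·y₁) = 6.814/√(9.81×1.012) = 2.163.
Fr₁ = 2.163 lies in the weak range.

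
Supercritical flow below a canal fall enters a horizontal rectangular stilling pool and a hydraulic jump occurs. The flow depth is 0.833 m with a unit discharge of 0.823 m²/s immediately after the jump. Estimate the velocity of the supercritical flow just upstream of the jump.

V₂ = q/y₂ = 0.823/0.833 = 0.988 m/s; Fr₂ = V₂/√(g·y₂) = 0.346.
Since the conjugate-depth ratio holds either way, y₁/y₂ = ½[√(1 + 8Fr₂²) − 1] = ½[√1.956 − 1] = 0.199.
y₁ = 0.199 × 0.833 = 0.166 m.
V₁ = q/y₁ = 0.823/0.166 = 4.96 m/s.

V₁ = 4.96 m/s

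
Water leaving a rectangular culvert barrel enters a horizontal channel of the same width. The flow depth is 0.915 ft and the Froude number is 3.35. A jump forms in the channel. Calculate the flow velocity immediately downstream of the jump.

V₂ = 4.26 ft/s

Fr₁ = 3.35 (given).
Sequent-depth ratio: y₂/y₁ = ½[√(1 + 8Fr₁²) − 1] = ½[√90.78 − 1] = 4.26.
y₂ = 4.26 × 0.915 = 3.90 ft.
V₁ = Fr₁·√(g·y₁) = 3.35×√(32.2×0.915) = 18.2 ft/s; q = V₁·y₁ = 16.6 ft²/s.
V₂ = q/y₂ = 16.6/3.90 = 4.26 ft/s.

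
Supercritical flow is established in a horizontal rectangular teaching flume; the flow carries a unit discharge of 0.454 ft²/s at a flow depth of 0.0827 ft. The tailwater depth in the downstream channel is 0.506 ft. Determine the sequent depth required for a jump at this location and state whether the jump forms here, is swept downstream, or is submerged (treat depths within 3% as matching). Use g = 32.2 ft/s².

V₁ = q/y₁ = 0.454/0.0827 = 5.49 ft/s. Fr₁ = V₁/√(g·y₁) = 5.49/√(32.2×0.0827) = 3.36.
From the momentum equation for a rectangular channel, y₂/y₁ = ½[√(1 + 8Fr₁²) − 1] = ½[√91.54 − 1] = 4.28.
y₂ = 4.28 × 0.0827 = 0.354 ft.
Tailwater y_tw = 0.506 ft: y_tw > y₂, so the jump is submerged.

y₂ = 0.354 ft; the jump is submerged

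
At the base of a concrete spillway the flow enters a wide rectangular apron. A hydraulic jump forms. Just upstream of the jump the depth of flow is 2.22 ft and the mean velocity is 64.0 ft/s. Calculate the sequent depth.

Fr₁ = V₁/√(g·y₁) = 64.0/√(32.2×2.22) = 7.57.
Sequent-depth ratio: y₂/y₁ = ½[√(1 + 8Fr₁²) − 1] = ½[√459.4 − 1] = 10.2.
y₂ = 10.2 × 2.22 = 22.7 ft.

y₂ = 22.7 ft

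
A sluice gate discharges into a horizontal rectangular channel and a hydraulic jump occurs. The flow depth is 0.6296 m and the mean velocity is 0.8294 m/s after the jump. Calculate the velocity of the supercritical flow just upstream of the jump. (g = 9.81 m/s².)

Fr₂ = V₂/√(g·y₂) = 0.8294/√(9.81×0.6296) = 0.3337.
From the momentum equation (using Fr₂), y₁/y₂ = ½[√(1 + 8Fr₂²) − 1] = ½[√1.8910 − 1] = 0.1876.
y₁ = 0.1876 × 0.6296 = 0.1181 m.
V₁ = q/y₁ = 0.5222/0.1181 = 4.422 m/s.

V₁ = 4.422 m/s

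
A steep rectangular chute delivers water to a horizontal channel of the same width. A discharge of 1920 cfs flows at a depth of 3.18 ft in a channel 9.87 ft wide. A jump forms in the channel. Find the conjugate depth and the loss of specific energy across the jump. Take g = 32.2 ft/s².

y₂ = 25.6 ft; ΔE = 34.8 ft

q = Q/b = 1920/9.87 = 195 ft²/s; V₁ = q/y₁ = 61.2 ft/s. Fr₁ = V₁/√(g·y₁) = 6.05.
Sequent-depth ratio: y₂/y₁ = ½[√(1 + 8Fr₁²) − 1] = ½[√293.4 − 1] = 8.06.
y₂ = 8.06 × 3.18 = 25.6 ft.
V₂ = q/y₂ = 195/25.6 = 7.59 ft/s. E₁ = y₁ + V₁²/2g = 61.3 ft; E₂ = y₂ + V₂²/2g = 26.5 ft. ΔE = E₁ − E₂ = 34.8 ft.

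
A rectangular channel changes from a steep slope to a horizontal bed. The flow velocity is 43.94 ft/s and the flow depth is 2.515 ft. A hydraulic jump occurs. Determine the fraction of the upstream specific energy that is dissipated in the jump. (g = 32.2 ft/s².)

Fr₁ = V₁/√(g·y₁) = 43.94/√(32.2×2.515) = 4.883.
Sequent-depth ratio: y₂/y₁ = ½[√(1 + 8Fr₁²) − 1] = ½[√191.73 − 1] = 6.423.
y₂ = 6.423 × 2.515 = 16.15 ft.
E₁ = y₁ + V₁²/2g = 32.50 ft. ΔE = (y₂ − y₁)³/(4y₁y₂) = 15.61 ft. ΔE/E₁ = 15.61/32.50 = 0.480.

ΔE/E₁ = 0.480 (48.0%)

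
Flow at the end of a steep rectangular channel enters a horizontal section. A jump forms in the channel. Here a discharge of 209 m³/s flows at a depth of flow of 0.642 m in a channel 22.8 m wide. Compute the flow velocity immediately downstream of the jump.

V₂ = 1.89 m/s

q = Q/b = 209/22.8 = 9.17 m²/s; V₁ = q/y₁ = 14.3 m/s. Fr₁ = V₁/√(g·y₁) = 5.69.
Bélanger equation: y₂/y₁ = ½[√(1 + 8Fr₁²) − 1] = ½[√260.0 − 1] = 7.56.
y₂ = 7.56 × 0.642 = 4.85 m.
V₂ = q/y₂ = 9.17/4.85 = 1.89 m/s.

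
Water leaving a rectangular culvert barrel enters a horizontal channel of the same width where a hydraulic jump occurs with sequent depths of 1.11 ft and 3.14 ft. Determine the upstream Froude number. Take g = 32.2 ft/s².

Fr₁ = 2.33

For a rectangular channel the momentum equation gives q² = ½·g·y₁·y₂·(y₁ + y₂) = ½×32.2×1.11×3.14×4.25 = 238.
q = √238 = 15.4 ft²/s.
V₁ = q/y₁ = 13.9 ft/s; Fr₁ = V₁/√(g·y₁) = 2.33.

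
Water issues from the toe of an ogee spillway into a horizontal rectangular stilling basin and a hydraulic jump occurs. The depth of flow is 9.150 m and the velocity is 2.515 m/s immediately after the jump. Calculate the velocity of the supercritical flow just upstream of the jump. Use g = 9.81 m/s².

V₁ = 20.08 m/s

Fr₂ = V₂/√(g·y₂) = 2.515/√(9.81×9.150) = 0.2655.
From the momentum equation (using Fr₂), y₁/y₂ = ½[√(1 + 8Fr₂²) − 1] = ½[√1.5637 − 1] = 0.1252.
y₁ = 0.1252 × 9.150 = 1.146 m.
V₁ = q/y₁ = 23.01/1.146 = 20.08 m/s.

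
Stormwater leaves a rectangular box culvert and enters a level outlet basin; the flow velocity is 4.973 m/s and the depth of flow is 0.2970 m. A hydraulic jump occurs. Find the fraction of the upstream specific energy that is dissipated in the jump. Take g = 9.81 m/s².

ΔE/E₁ = 0.243 (24.3%)

Fr₁ = V₁/√(g·y₁) = 4.973/√(9.81×0.2970) = 2.913.
Conjugate-depth relation: y₂/y₁ = ½[√(1 + 8Fr₁²) − 1] = ½[√68.905 − 1] = 3.650.
y₂ = 3.650 × 0.2970 = 1.084 m.
E₁ = y₁ + V₁²/2g = 1.557 m. ΔE = (y₂ − y₁)³/(4y₁y₂) = 0.3787 m. ΔE/E₁ = 0.3787/1.557 = 0.243.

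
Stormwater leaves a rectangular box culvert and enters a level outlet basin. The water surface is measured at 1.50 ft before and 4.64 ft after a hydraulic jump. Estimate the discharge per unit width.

For a rectangular channel the momentum equation gives q² = ½·g·y₁·y₂·(y₁ + y₂) = ½×32.2×1.50×4.64×6.14 = 688.
q = √688 = 26.2 ft²/s.

q = 26.2 ft²/s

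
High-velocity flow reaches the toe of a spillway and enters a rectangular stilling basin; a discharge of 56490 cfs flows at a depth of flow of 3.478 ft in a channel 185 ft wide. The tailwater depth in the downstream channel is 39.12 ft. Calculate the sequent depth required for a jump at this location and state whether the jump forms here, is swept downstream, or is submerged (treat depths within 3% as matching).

y₂ = 39.10 ft; the jump forms here

q = Q/b = 56490/185 = 305.4 ft²/s; V₁ = q/y₁ = 87.80 ft/s. Fr₁ = V₁/√(g·y₁) = 8.296.
Sequent-depth ratio: y₂/y₁ = ½[√(1 + 8Fr₁²) − 1] = ½[√551.61 − 1] = 11.24.
y₂ = 11.24 × 3.478 = 39.10 ft.
Tailwater y_tw = 39.12 ft: y_tw ≈ y₂, so the jump forms here.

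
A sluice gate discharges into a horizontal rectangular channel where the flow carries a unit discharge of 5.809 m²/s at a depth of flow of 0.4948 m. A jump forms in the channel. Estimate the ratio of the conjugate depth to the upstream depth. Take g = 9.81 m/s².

y₂/y₁ = 7.053

V₁ = q/y₁ = 5.809/0.4948 = 11.74 m/s. Fr₁ = V₁/√(g·y₁) = 11.74/√(9.81×0.4948) = 5.329.
From the momentum equation for a rectangular channel, y₂/y₁ = ½[√(1 + 8Fr₁²) − 1] = ½[√228.16 − 1] = 7.053.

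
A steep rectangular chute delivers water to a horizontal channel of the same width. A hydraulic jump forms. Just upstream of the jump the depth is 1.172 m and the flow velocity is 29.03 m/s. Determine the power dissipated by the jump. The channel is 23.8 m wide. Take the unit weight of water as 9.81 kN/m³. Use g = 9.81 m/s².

Fr₁ = V₁/√(g·y₁) = 29.03/√(9.81×1.172) = 8.561.
By Bélanger, y₂/y₁ = ½[√(1 + 8Fr₁²) − 1] = ½[√587.39 − 1] = 11.62.
y₂ = 11.62 × 1.172 = 13.62 m.
q = V₁·y₁ = 29.03 × 1.172 = 34.02 m²/s. V₂ = q/y₂ = 34.02/13.62 = 2.499 m/s. E₁ = y₁ + V₁²/2g = 44.13 m; E₂ = y₂ + V₂²/2g = 13.93 m. ΔE = E₁ − E₂ = 30.19 m.
Q = q·b = 34.02 × 23.8 = 809.8 m³/s. P = γ·Q·ΔE = 9.81 × 809.8 × 30.19 = 239823 kW.

P = 239823 kW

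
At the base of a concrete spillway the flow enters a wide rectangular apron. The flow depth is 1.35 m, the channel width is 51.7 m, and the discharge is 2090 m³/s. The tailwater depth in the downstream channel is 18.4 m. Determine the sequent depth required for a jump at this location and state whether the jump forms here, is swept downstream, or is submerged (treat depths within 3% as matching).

y₂ = 15.0 m; the jump is submerged

q = Q/b = 2090/51.7 = 40.4 m²/s; V₁ = q/y₁ = 29.9 m/s. Fr₁ = V₁/√(g·y₁) = 8.23.
Conjugate-depth relation: y₂/y₁ = ½[√(1 + 8Fr₁²) − 1] = ½[√542.7 − 1] = 11.1.
y₂ = 11.1 × 1.35 = 15.0 m.
Tailwater y_tw = 18.4 m: y_tw > y₂, so the jump is submerged.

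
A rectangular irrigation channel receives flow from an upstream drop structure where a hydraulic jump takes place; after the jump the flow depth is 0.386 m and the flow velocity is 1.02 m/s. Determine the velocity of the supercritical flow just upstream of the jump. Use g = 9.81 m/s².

Fr₂ = V₂/√(g·y₂) = 1.02/√(9.81×0.386) = 0.524.
Since the conjugate-depth ratio holds either way, y₁/y₂ = ½[√(1 + 8Fr₂²) − 1] = ½[√3.198 − 1] = 0.394.
y₁ = 0.394 × 0.386 = 0.152 m.
V₁ = q/y₁ = 0.394/0.152 = 2.59 m/s.

V₁ = 2.59 m/s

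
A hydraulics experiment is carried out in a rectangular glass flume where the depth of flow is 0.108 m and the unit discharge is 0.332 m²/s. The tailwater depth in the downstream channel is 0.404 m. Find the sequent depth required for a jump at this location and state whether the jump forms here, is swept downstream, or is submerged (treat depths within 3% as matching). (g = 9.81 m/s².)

V₁ = q/y₁ = 0.332/0.108 = 3.07 m/s. Fr₁ = V₁/√(g·y₁) = 3.07/√(9.81×0.108) = 2.99.
Sequent-depth ratio: y₂/y₁ = ½[√(1 + 8Fr₁²) − 1] = ½[√72.36 − 1] = 3.75.
y₂ = 3.75 × 0.108 = 0.405 m.
Tailwater y_tw = 0.404 m: y_tw ≈ y₂, so the jump forms here.

y₂ = 0.405 m; the jump forms here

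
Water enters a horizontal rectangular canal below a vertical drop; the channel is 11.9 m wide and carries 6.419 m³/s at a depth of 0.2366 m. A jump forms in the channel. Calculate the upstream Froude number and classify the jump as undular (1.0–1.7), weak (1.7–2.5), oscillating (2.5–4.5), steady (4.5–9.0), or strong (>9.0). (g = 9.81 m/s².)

Fr₁ = 1.496; undular jump

q = Q/b = 6.419/11.9 = 0.5394 m²/s; V₁ = q/y₁ = 2.280 m/s. Fr₁ = V₁/√(g·y₁) = 1.496.
Fr₁ = 1.496 lies in the undular range.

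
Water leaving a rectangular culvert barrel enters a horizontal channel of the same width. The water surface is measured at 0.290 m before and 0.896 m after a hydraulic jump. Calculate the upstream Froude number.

For a rectangular channel the momentum equation gives q² = ½·g·y₁·y₂·(y₁ + y₂) = ½×9.81×0.290×0.896×1.19 = 1.51.
q = √1.51 = 1.23 m²/s.
V₁ = q/y₁ = 4.24 m/s; Fr₁ = V₁/√(g·y₁) = 2.51.

Fr₁ = 2.51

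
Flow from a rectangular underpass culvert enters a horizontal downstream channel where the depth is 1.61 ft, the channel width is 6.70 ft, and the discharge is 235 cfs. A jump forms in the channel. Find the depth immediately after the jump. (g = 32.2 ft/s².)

y₂ = 6.13 ft

q = Q/b = 235/6.70 = 35.1 ft²/s; V₁ = q/y₁ = 21.8 ft/s. Fr₁ = V₁/√(g·y₁) = 3.03.
Sequent-depth ratio: y₂/y₁ = ½[√(1 + 8Fr₁²) − 1] = ½[√74.24 − 1] = 3.81.
y₂ = 3.81 × 1.61 = 6.13 ft.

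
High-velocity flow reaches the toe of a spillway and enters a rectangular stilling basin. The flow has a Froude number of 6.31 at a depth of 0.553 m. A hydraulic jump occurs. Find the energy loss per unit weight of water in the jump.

Fr₁ = 6.31 (given).
Conjugate-depth relation: y₂/y₁ = ½[√(1 + 8Fr₁²) − 1] = ½[√319.5 − 1] = 8.44.
y₂ = 8.44 × 0.553 = 4.67 m.
V₁ = Fr₁·√(g·y₁) = 6.31×√(9.81×0.553) = 14.7 m/s; q = V₁·y₁ = 8.13 m²/s. V₂ = q/y₂ = 8.13/4.67 = 1.74 m/s. E₁ = y₁ + V₁²/2g = 11.6 m; E₂ = y₂ + V₂²/2g = 4.82 m. ΔE = E₁ − E₂ = 6.74 m.

ΔE = 6.74 m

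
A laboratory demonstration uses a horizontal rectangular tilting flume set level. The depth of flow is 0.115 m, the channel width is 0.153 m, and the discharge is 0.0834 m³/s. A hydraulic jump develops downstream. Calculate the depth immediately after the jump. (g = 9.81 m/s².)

q = Q/b = 0.0834/0.153 = 0.545 m²/s; V₁ = q/y₁ = 4.74 m/s. Fr₁ = V₁/√(g·y₁) = 4.46.
From the momentum equation for a rectangular channel, y₂/y₁ = ½[√(1 + 8Fr₁²) − 1] = ½[√160.3 − 1] = 5.83.
y₂ = 5.83 × 0.115 = 0.671 m.

y₂ = 0.671 m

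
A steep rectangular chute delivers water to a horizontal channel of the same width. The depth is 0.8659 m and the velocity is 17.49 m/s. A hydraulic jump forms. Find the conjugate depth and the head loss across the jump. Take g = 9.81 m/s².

y₂ = 6.928 m; ΔE = 9.285 m

Fr₁ = V₁/√(g·y₁) = 17.49/√(9.81×0.8659) = 6.001.
By Bélanger, y₂/y₁ = ½[√(1 + 8Fr₁²) − 1] = ½[√289.09 − 1] = 8.001.
y₂ = 8.001 × 0.8659 = 6.928 m.
q = V₁·y₁ = 17.49 × 0.8659 = 15.14 m²/s. V₂ = q/y₂ = 15.14/6.928 = 2.186 m/s. E₁ = y₁ + V₁²/2g = 16.46 m; E₂ = y₂ + V₂²/2g = 7.172 m. ΔE = E₁ − E₂ = 9.285 m.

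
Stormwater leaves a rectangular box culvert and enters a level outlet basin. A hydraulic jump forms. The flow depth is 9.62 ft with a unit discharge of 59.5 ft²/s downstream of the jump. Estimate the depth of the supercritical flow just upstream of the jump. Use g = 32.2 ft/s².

y₁ = 1.97 ft

V₂ = q/y₂ = 59.5/9.62 = 6.19 ft/s; Fr₂ = V₂/√(g·y₂) = 0.351.
From the momentum equation (using Fr₂), y₁/y₂ = ½[√(1 + 8Fr₂²) − 1] = ½[√1.988 − 1] = 0.205.
y₁ = 0.205 × 9.62 = 1.97 ft.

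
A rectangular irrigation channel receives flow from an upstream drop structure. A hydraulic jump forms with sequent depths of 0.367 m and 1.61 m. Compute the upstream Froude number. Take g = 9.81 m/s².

For a rectangular channel the momentum equation gives q² = ½·g·y₁·y₂·(y₁ + y₂) = ½×9.81×0.367×1.61×1.98 = 5.73.
q = √5.73 = 2.39 m²/s.
V₁ = q/y₁ = 6.52 m/s; Fr₁ = V₁/√(g·y₁) = 3.44.

Fr₁ = 3.44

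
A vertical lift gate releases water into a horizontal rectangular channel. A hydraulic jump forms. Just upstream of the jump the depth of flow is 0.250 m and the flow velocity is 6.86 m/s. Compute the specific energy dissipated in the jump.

ΔE = 1.15 m

Fr₁ = V₁/√(g·y₁) = 6.86/√(9.81×0.250) = 4.38.
By Bélanger, y₂/y₁ = ½[√(1 + 8Fr₁²) − 1] = ½[√154.5 − 1] = 5.72.
y₂ = 5.72 × 0.250 = 1.43 m.
Head loss: ΔE = (y₂ − y₁)³/(4y₁y₂) = (1.43 − 0.250)³/(4×0.250×1.43) = 1.64/1.43 = 1.15 m.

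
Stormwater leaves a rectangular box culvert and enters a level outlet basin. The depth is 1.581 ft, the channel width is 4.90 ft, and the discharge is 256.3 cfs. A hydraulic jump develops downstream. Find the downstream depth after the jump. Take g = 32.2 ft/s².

q = Q/b = 256.3/4.90 = 52.31 ft²/s; V₁ = q/y₁ = 33.08 ft/s. Fr₁ = V₁/√(g·y₁) = 4.637.
Sequent-depth ratio: y₂/y₁ = ½[√(1 + 8Fr₁²) − 1] = ½[√173.01 − 1] = 6.077.
y₂ = 6.077 × 1.581 = 9.607 ft.

y₂ = 9.607 ft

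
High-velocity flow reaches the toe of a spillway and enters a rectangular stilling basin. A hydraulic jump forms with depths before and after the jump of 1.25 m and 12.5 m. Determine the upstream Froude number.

Fr₁ = 7.42

For a rectangular channel the momentum equation gives q² = ½·g·y₁·y₂·(y₁ + y₂) = ½×9.81×1.25×12.5×13.8 = 1054.
q = √1054 = 32.5 m²/s.
V₁ = q/y₁ = 26.0 m/s; Fr₁ = V₁/√(g·y₁) = 7.42.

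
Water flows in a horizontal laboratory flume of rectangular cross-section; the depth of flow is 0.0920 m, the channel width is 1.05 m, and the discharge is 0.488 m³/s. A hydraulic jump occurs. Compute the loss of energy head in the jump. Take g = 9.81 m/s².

ΔE = 0.719 m

q = Q/b = 0.488/1.05 = 0.465 m²/s; V₁ = q/y₁ = 5.05 m/s. Fr₁ = V₁/√(g·y₁) = 5.32.
Bélanger equation: y₂/y₁ = ½[√(1 + 8Fr₁²) − 1] = ½[√227.2 − 1] = 7.04.
y₂ = 7.04 × 0.0920 = 0.647 m.
V₂ = q/y₂ = 0.465/0.647 = 0.718 m/s. E₁ = y₁ + V₁²/2g = 1.39 m; E₂ = y₂ + V₂²/2g = 0.674 m. ΔE = E₁ − E₂ = 0.719 m.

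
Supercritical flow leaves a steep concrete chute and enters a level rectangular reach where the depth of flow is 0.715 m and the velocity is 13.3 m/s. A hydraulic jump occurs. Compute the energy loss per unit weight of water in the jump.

ΔE = 4.79 m

Fr₁ = V₁/√(g·y₁) = 13.3/√(9.81×0.715) = 5.02.
By Bélanger, y₂/y₁ = ½[√(1 + 8Fr₁²) − 1] = ½[√202.8 − 1] = 6.62.
y₂ = 6.62 × 0.715 = 4.73 m.
Head loss: ΔE = (y₂ − y₁)³/(4y₁y₂) = (4.73 − 0.715)³/(4×0.715×4.73) = 64.9/13.5 = 4.79 m.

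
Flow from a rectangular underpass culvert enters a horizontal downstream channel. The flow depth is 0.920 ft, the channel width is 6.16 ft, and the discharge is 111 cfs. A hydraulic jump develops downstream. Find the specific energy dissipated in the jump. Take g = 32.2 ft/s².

ΔE = 2.35 ft

q = Q/b = 111/6.16 = 18.0 ft²/s; V₁ = q/y₁ = 19.6 ft/s. Fr₁ = V₁/√(g·y₁) = 3.60.
By Bélanger, y₂/y₁ = ½[√(1 + 8Fr₁²) − 1] = ½[√104.6 − 1] = 4.61.
y₂ = 4.61 × 0.920 = 4.24 ft.
V₂ = q/y₂ = 18.0/4.24 = 4.25 ft/s. E₁ = y₁ + V₁²/2g = 6.88 ft; E₂ = y₂ + V₂²/2g = 4.52 ft. ΔE = E₁ − E₂ = 2.35 ft.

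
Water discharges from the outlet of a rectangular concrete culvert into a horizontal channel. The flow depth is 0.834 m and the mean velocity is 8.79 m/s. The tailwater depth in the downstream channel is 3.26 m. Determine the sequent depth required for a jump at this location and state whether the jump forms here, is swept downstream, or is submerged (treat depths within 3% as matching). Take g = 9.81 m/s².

Fr₁ = V₁/√(g·y₁) = 8.79/√(9.81×0.834) = 3.07.
By Bélanger, y₂/y₁ = ½[√(1 + 8Fr₁²) − 1] = ½[√76.55 − 1] = 3.87.
y₂ = 3.87 × 0.834 = 3.23 m.
Tailwater y_tw = 3.26 m: y_tw ≈ y₂, so the jump forms here.

y₂ = 3.23 m; the jump forms here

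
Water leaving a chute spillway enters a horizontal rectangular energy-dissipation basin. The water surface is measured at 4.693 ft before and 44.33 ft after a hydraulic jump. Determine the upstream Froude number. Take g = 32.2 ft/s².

For a rectangular channel the momentum equation gives q² = ½·g·y₁·y₂·(y₁ + y₂) = ½×32.2×4.693×44.33×49.02 = 164200.
q = √164200 = 405.2 ft²/s.
V₁ = q/y₁ = 86.34 ft/s; Fr₁ = V₁/√(g·y₁) = 7.024.

Fr₁ = 7.024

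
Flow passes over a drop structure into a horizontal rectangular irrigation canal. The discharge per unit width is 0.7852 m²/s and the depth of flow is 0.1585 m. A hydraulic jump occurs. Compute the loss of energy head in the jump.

V₁ = q/y₁ = 0.7852/0.1585 = 4.954 m/s. Fr₁ = V₁/√(g·y₁) = 4.954/√(9.81×0.1585) = 3.973.
Bélanger equation: y₂/y₁ = ½[√(1 + 8Fr₁²) − 1] = ½[√127.27 − 1] = 5.141.
y₂ = 5.141 × 0.1585 = 0.8148 m.
Head loss: ΔE = (y₂ − y₁)³/(4y₁y₂) = (0.8148 − 0.1585)³/(4×0.1585×0.8148) = 0.2827/0.5166 = 0.5472 m.

ΔE = 0.5472 m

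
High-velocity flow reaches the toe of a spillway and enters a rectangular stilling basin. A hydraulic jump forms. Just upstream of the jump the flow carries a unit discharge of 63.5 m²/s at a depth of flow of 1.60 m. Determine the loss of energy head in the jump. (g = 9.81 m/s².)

ΔE = 59.6 m

V₁ = q/y₁ = 63.5/1.60 = 39.7 m/s. Fr₁ = V₁/√(g·y₁) = 39.7/√(9.81×1.60) = 10.0.
By Bélanger, y₂/y₁ = ½[√(1 + 8Fr₁²) − 1] = ½[√803.8 − 1] = 13.7.
y₂ = 13.7 × 1.60 = 21.9 m.
Head loss: ΔE = (y₂ − y₁)³/(4y₁y₂) = (21.9 − 1.60)³/(4×1.60×21.9) = 8342/140 = 59.6 m.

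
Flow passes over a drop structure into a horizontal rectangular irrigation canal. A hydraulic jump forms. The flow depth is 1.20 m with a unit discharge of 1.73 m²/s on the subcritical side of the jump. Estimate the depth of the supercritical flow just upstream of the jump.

V₂ = q/y₂ = 1.73/1.20 = 1.44 m/s; Fr₂ = V₂/√(g·y₂) = 0.420.
From the momentum equation (using Fr₂), y₁/y₂ = ½[√(1 + 8Fr₂²) − 1] = ½[√2.412 − 1] = 0.277.
y₁ = 0.277 × 1.20 = 0.332 m.

y₁ = 0.332 m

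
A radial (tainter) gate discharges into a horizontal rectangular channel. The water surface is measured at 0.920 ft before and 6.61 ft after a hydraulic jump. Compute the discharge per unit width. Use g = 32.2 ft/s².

q = 27.2 ft²/s

For a rectangular channel the momentum equation gives q² = ½·g·y₁·y₂·(y₁ + y₂) = ½×32.2×0.920×6.61×7.53 = 737.
q = √737 = 27.2 ft²/s.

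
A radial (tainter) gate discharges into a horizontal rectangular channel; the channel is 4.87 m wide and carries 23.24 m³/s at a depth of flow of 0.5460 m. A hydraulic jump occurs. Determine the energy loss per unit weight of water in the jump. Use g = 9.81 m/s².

q = Q/b = 23.24/4.87 = 4.772 m²/s; V₁ = q/y₁ = 8.740 m/s. Fr₁ = V₁/√(g·y₁) = 3.776.
By Bélanger, y₂/y₁ = ½[√(1 + 8Fr₁²) − 1] = ½[√115.09 − 1] = 4.864.
y₂ = 4.864 × 0.5460 = 2.656 m.
Head loss: ΔE = (y₂ − y₁)³/(4y₁y₂) = (2.656 − 0.5460)³/(4×0.5460×2.656) = 9.391/5.800 = 1.619 m.

ΔE = 1.619 m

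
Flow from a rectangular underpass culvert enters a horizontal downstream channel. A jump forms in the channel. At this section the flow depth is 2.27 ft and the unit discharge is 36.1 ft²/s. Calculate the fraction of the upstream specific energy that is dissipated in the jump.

ΔE/E₁ = 0.0687 (6.87%)

V₁ = q/y₁ = 36.1/2.27 = 15.9 ft/s. Fr₁ = V₁/√(g·y₁) = 15.9/√(32.2×2.27) = 1.86.
By Bélanger, y₂/y₁ = ½[√(1 + 8Fr₁²) − 1] = ½[√28.68 − 1] = 2.18.
y₂ = 2.18 × 2.27 = 4.94 ft.
E₁ = y₁ + V₁²/2g = 6.20 ft. ΔE = (y₂ − y₁)³/(4y₁y₂) = 0.426 ft. ΔE/E₁ = 0.426/6.20 = 0.0687.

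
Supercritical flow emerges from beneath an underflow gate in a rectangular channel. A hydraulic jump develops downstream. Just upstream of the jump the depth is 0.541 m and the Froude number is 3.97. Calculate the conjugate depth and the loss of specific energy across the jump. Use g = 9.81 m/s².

Fr₁ = 3.97 (given).
Conjugate-depth relation: y₂/y₁ = ½[√(1 + 8Fr₁²) − 1] = ½[√127.1 − 1] = 5.14.
y₂ = 5.14 × 0.541 = 2.78 m.
V₁ = Fr₁·√(g·y₁) = 3.97×√(9.81×0.541) = 9.15 m/s; q = V₁·y₁ = 4.95 m²/s. V₂ = q/y₂ = 4.95/2.78 = 1.78 m/s. E₁ = y₁ + V₁²/2g = 4.80 m; E₂ = y₂ + V₂²/2g = 2.94 m. ΔE = E₁ − E₂ = 1.86 m.

y₂ = 2.78 m; ΔE = 1.86 m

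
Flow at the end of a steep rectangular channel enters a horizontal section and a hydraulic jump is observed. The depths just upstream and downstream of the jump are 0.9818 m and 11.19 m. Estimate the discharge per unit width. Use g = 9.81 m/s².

For a rectangular channel the momentum equation gives q² = ½·g·y₁·y₂·(y₁ + y₂) = ½×9.81×0.9818×11.19×12.17 = 655.9.
q = √655.9 = 25.61 m²/s.

q = 25.61 m²/s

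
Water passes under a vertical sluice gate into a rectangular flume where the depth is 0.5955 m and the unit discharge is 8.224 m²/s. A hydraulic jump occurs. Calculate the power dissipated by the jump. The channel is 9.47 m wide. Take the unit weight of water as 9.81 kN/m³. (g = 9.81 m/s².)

P = 4297 kW

V₁ = q/y₁ = 8.224/0.5955 = 13.81 m/s. Fr₁ = V₁/√(g·y₁) = 13.81/√(9.81×0.5955) = 5.714.
Sequent-depth ratio: y₂/y₁ = ½[√(1 + 8Fr₁²) − 1] = ½[√262.18 − 1] = 7.596.
y₂ = 7.596 × 0.5955 = 4.523 m.
V₂ = q/y₂ = 8.224/4.523 = 1.818 m/s. E₁ = y₁ + V₁²/2g = 10.32 m; E₂ = y₂ + V₂²/2g = 4.692 m. ΔE = E₁ − E₂ = 5.624 m.
Q = q·b = 8.224 × 9.47 = 77.88 m³/s. P = γ·Q·ΔE = 9.81 × 77.88 × 5.624 = 4297 kW.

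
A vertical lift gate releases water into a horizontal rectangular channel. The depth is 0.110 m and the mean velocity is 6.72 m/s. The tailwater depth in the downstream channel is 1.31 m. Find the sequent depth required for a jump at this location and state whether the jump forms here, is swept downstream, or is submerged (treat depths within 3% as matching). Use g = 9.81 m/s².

y₂ = 0.953 m; the jump is submerged

Fr₁ = V₁/√(g·y₁) = 6.72/√(9.81×0.110) = 6.47.
From the momentum equation for a rectangular channel, y₂/y₁ = ½[√(1 + 8Fr₁²) − 1] = ½[√335.8 − 1] = 8.66.
y₂ = 8.66 × 0.110 = 0.953 m.
Tailwater y_tw = 1.31 m: y_tw > y₂, so the jump is submerged.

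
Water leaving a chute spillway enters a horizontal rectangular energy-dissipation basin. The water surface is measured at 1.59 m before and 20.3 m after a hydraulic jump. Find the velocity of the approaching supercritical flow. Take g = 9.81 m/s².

For a rectangular channel the momentum equation gives q² = ½·g·y₁·y₂·(y₁ + y₂) = ½×9.81×1.59×20.3×21.9 = 3466.
q = √3466 = 58.9 m²/s.
V₁ = q/y₁ = 58.9/1.59 = 37.0 m/s.

V₁ = 37.0 m/s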